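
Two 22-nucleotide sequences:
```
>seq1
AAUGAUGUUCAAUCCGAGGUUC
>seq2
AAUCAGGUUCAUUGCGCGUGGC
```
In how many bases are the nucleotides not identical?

8

The sequences differ at bases 4, 6, 12, 14, 17, 19, 20, 21 (1-based) — 8 in total.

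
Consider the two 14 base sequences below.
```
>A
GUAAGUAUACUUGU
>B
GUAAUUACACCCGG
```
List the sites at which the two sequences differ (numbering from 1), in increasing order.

5, 8, 11, 12, 14

Scanning 1-based: 5: G/U; 8: U/C; 11: U/C; 12: U/C; 14: U/G.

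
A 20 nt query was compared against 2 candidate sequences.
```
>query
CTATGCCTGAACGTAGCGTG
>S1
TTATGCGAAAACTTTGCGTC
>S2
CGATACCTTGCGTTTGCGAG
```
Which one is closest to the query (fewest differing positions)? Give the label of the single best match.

S1 differs at 7 positions; S2 differs at 9 positions. The closest is S1.

S1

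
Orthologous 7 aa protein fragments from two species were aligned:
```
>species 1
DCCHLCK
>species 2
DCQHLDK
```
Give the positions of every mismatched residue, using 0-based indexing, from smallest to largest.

2, 5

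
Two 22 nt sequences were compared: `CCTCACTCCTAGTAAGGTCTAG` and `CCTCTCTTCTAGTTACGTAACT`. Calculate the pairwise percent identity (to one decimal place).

63.6%

8 positions differ (5, 8, 14, 16, 19, 20, 21, 22), so 14 of 22 match: 14/22 = 63.64%.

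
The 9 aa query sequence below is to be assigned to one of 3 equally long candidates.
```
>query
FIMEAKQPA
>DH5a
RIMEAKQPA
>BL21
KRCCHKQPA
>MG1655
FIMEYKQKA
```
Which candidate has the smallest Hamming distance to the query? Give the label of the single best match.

DH5a

Hamming distances to query — DH5a: 1; BL21: 5; MG1655: 2.
Smallest is DH5a with 1 mismatch.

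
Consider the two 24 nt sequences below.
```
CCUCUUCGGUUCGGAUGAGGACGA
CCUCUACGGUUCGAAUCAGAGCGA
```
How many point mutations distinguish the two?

The sequences differ at bases 6, 14, 17, 20, 21 (1-based) — 5 in total.

5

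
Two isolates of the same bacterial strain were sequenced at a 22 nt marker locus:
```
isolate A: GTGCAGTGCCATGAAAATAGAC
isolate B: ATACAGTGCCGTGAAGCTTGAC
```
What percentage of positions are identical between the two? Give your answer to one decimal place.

Mismatches at positions 1, 3, 11, 16, 17, 19 (1-based): 6 of 22.
Identical positions: 16/22 = 72.73% → 72.7%.

72.7%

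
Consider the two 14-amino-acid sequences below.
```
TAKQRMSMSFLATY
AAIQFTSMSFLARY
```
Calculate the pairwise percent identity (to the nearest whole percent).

5 positions differ (1, 3, 5, 6, 13), so 9 of 14 match: 9/14 = 64.29%.

64%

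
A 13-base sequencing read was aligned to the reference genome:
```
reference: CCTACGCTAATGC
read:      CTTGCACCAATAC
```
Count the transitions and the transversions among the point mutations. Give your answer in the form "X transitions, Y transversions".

5 transitions, 0 transversions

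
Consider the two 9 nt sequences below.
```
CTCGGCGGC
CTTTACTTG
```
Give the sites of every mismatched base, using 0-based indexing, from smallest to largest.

Differences at site 2 (C→T), site 3 (G→T), site 4 (G→A), site 6 (G→T), site 7 (G→T), site 8 (C→G).

2, 3, 4, 6, 7, 8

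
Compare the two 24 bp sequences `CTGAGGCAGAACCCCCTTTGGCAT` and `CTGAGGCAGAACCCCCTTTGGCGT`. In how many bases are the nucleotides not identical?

Comparing position by position, 1 base differs: 23 (A/G).

1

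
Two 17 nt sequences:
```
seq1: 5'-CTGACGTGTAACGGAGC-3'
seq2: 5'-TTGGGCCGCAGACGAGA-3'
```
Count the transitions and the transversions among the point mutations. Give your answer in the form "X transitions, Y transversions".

5 transitions, 5 transversions

Mismatches (1-based):
position 1: C→T (pyrimidine→pyrimidine, transition)
position 4: A→G (purine→purine, transition)
position 5: C→G (pyrimidine→purine, transversion)
position 6: G→C (purine→pyrimidine, transversion)
position 7: T→C (pyrimidine→pyrimidine, transition)
position 9: T→C (pyrimidine→pyrimidine, transition)
position 11: A→G (purine→purine, transition)
position 12: C→A (pyrimidine→purine, transversion)
position 13: G→C (purine→pyrimidine, transversion)
position 17: C→A (pyrimidine→purine, transversion)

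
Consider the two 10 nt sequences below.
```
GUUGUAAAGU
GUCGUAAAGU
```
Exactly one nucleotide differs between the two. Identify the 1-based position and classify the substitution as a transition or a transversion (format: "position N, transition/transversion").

The sequences differ only at position 3: U→C (pyrimidine→pyrimidine), a transition.

position 3, transition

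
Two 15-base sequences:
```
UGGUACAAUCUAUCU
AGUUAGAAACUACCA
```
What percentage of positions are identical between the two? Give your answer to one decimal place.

Mismatches at positions 1, 3, 6, 9, 13, 15 (1-based): 6 of 15.
Identical positions: 9/15 = 60% → 60.0%.

60.0%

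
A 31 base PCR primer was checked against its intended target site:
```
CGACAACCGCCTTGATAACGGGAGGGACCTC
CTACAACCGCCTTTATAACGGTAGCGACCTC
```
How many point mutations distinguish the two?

Mismatches (1-based): position 2: G→T; position 14: G→T; position 22: G→T; position 25: G→C.

4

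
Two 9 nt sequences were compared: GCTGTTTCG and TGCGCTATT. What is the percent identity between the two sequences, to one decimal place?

7 positions differ (1, 2, 3, 5, 7, 8, 9), so 2 of 9 match: 2/9 = 22.22%.

22.2%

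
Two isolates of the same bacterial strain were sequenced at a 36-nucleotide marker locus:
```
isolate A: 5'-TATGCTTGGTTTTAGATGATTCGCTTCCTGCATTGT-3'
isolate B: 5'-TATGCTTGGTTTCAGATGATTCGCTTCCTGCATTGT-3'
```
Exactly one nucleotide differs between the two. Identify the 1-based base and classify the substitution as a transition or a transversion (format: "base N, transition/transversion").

The sequences differ only at base 13: T→C (pyrimidine→pyrimidine), a transition.

base 13, transition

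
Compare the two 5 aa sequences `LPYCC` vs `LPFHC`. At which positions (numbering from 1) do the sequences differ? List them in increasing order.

Scanning 1-based: 3: Y/F; 4: C/H.

3, 4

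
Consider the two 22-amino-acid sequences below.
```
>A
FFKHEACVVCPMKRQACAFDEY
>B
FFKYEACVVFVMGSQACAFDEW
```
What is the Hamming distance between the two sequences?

6

Comparing position by position, 6 residues differ: 4 (H/Y), 10 (C/F), 11 (P/V), 13 (K/G), 14 (R/S), 22 (Y/W).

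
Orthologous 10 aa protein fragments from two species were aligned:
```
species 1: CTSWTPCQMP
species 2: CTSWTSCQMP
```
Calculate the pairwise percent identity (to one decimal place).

90.0%

1 position differs (6), so 9 of 10 match: 9/10 = 90%.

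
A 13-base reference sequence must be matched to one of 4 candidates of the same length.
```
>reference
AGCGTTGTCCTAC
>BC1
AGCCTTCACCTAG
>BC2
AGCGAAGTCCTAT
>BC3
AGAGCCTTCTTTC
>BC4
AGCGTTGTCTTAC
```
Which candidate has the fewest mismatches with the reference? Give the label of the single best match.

BC4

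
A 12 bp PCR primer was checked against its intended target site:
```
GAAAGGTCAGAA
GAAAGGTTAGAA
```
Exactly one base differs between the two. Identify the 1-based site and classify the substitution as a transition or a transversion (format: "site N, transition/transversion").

site 8, transition

Site 8 changes C→T. C is a pyrimidine and T is a pyrimidine, so this is a transition.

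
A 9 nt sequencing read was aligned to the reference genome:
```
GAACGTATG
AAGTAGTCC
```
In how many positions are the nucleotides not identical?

8

The sequences differ at positions 1, 3, 4, 5, 6, 7, 8, 9 (1-based) — 8 in total.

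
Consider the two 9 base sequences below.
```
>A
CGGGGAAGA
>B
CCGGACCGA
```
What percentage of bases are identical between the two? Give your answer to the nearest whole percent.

56%

Mismatches at positions 2, 5, 6, 7 (1-based): 4 of 9.
Identical positions: 5/9 = 55.56% → 56%.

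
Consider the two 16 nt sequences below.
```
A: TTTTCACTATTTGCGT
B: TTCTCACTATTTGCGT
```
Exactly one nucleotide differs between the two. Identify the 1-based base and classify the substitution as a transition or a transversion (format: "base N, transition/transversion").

The sequences differ only at base 3: T→C (pyrimidine→pyrimidine), a transition.

base 3, transition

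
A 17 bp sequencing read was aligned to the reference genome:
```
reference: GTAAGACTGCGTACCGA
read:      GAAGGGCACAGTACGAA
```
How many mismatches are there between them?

Comparing position by position, 8 positions differ: 2 (T/A), 4 (A/G), 6 (A/G), 8 (T/A), 9 (G/C), 10 (C/A), 15 (C/G), 16 (G/A).

8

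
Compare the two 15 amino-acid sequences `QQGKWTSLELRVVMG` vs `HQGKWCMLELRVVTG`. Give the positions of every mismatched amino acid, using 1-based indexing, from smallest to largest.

1, 6, 7, 14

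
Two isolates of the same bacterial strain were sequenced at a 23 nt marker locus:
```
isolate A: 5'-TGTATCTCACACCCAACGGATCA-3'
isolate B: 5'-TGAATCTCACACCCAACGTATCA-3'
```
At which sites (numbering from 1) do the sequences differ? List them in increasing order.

3, 19

Scanning 1-based: 3: T/A; 19: G/T.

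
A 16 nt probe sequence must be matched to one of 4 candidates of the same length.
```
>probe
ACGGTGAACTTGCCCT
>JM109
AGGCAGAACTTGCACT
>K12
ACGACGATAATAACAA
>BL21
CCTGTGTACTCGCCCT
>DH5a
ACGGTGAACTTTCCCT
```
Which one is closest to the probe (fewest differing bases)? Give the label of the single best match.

JM109 differs at 4 bases; K12 differs at 9 bases; BL21 differs at 4 bases; DH5a differs at 1 base. The closest is DH5a.

DH5a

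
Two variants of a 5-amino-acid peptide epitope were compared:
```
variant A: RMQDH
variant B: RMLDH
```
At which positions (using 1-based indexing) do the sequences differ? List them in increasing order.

Differences at position 3 (Q→L).

3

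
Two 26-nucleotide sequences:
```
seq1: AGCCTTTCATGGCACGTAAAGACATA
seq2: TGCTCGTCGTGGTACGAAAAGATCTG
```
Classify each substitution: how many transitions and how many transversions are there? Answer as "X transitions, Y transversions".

Mismatches (1-based):
base 1: A→T (purine→pyrimidine, transversion)
base 4: C→T (pyrimidine→pyrimidine, transition)
base 5: T→C (pyrimidine→pyrimidine, transition)
base 6: T→G (pyrimidine→purine, transversion)
base 9: A→G (purine→purine, transition)
base 13: C→T (pyrimidine→pyrimidine, transition)
base 17: T→A (pyrimidine→purine, transversion)
base 23: C→T (pyrimidine→pyrimidine, transition)
base 24: A→C (purine→pyrimidine, transversion)
base 26: A→G (purine→purine, transition)

6 transitions, 4 transversions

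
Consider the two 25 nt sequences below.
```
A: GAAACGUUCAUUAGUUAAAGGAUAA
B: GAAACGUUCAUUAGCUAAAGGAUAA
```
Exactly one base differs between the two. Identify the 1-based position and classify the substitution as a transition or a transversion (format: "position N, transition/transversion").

The sequences differ only at position 15: U→C (pyrimidine→pyrimidine), a transition.

position 15, transition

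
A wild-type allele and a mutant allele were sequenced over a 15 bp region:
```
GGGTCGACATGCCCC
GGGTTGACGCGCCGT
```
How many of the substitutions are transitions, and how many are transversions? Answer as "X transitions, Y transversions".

Transitions (purine↔purine or pyrimidine↔pyrimidine): 5 C→T, 9 A→G, 10 T→C, 15 C→T.
Transversions (purine↔pyrimidine): 14 C→G.

4 transitions, 1 transversion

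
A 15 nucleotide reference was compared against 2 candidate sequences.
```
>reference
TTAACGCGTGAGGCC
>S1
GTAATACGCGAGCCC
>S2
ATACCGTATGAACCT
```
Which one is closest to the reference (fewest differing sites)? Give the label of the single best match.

S1

S1 differs at 5 sites; S2 differs at 7 sites. The closest is S1.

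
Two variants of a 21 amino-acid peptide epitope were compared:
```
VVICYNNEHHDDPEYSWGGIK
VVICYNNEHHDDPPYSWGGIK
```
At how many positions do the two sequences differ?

1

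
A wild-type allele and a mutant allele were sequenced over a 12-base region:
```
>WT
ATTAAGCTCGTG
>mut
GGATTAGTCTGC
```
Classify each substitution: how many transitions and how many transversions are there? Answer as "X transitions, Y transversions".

Mismatches (1-based):
base 1: A→G (purine→purine, transition)
base 2: T→G (pyrimidine→purine, transversion)
base 3: T→A (pyrimidine→purine, transversion)
base 4: A→T (purine→pyrimidine, transversion)
base 5: A→T (purine→pyrimidine, transversion)
base 6: G→A (purine→purine, transition)
base 7: C→G (pyrimidine→purine, transversion)
base 10: G→T (purine→pyrimidine, transversion)
base 11: T→G (pyrimidine→purine, transversion)
base 12: G→C (purine→pyrimidine, transversion)

2 transitions, 8 transversions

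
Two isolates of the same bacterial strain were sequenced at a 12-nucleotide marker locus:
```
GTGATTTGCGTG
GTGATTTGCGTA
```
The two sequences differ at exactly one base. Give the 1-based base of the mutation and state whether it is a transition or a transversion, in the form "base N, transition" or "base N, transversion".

base 12, transition

Base 12 changes G→A. G is a purine and A is a purine, so this is a transition.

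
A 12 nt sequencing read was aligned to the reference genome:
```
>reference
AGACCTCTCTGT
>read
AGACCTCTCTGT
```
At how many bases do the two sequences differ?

0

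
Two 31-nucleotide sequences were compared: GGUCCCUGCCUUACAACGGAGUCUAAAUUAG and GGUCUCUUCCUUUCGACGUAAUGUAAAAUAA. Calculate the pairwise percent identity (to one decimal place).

71.0%

Mismatches at positions 5, 8, 13, 15, 19, 21, 23, 28, 31 (1-based): 9 of 31.
Identical positions: 22/31 = 70.97% → 71.0%.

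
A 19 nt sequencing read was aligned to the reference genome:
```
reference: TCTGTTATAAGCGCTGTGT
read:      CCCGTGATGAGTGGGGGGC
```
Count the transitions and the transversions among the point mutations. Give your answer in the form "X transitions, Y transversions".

5 transitions, 4 transversions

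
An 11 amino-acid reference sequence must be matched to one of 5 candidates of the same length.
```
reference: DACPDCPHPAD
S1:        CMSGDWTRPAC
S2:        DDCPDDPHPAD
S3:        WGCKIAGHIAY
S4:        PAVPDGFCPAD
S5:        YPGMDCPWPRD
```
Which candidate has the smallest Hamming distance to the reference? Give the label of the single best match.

S1 differs at 8 positions; S2 differs at 2 positions; S3 differs at 8 positions; S4 differs at 5 positions; S5 differs at 6 positions. The closest is S2.

S2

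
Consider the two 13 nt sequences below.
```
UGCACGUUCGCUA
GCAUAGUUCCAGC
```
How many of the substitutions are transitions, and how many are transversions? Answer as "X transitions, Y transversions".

0 transitions, 9 transversions

Transitions (purine↔purine or pyrimidine↔pyrimidine): none.
Transversions (purine↔pyrimidine): 1 U→G, 2 G→C, 3 C→A, 4 A→U, 5 C→A, 10 G→C, 11 C→A, 12 U→G, 13 A→C.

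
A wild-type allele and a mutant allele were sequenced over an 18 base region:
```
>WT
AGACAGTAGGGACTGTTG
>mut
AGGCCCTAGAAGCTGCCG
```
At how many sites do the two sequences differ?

The sequences differ at sites 3, 5, 6, 10, 11, 12, 16, 17 (1-based) — 8 in total.

8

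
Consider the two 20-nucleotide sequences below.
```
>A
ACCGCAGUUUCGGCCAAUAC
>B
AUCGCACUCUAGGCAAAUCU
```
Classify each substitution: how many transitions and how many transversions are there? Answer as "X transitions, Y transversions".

Mismatches (1-based):
position 2: C→U (pyrimidine→pyrimidine, transition)
position 7: G→C (purine→pyrimidine, transversion)
position 9: U→C (pyrimidine→pyrimidine, transition)
position 11: C→A (pyrimidine→purine, transversion)
position 15: C→A (pyrimidine→purine, transversion)
position 19: A→C (purine→pyrimidine, transversion)
position 20: C→U (pyrimidine→pyrimidine, transition)

3 transitions, 4 transversions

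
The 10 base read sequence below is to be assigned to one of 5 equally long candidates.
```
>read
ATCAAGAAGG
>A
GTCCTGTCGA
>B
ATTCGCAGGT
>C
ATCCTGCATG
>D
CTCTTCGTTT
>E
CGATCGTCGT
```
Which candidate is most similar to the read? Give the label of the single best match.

C

Hamming distances to read — A: 6; B: 6; C: 4; D: 8; E: 8.
Smallest is C with 4 mismatches.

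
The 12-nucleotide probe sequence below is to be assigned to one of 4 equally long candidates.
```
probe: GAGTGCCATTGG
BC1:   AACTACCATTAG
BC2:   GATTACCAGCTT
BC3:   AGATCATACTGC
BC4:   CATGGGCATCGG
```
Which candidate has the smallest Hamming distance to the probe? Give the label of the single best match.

BC1

Hamming distances to probe — BC1: 4; BC2: 6; BC3: 8; BC4: 5.
Smallest is BC1 with 4 mismatches.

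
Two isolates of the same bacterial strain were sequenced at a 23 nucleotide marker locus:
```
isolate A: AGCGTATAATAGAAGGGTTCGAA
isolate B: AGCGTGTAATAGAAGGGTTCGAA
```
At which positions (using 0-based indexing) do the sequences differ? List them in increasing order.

5

Differences at position 5 (A→G).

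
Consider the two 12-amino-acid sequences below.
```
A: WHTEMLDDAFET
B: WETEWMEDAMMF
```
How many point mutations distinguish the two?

7

The sequences differ at positions 2, 5, 6, 7, 10, 11, 12 (1-based) — 7 in total.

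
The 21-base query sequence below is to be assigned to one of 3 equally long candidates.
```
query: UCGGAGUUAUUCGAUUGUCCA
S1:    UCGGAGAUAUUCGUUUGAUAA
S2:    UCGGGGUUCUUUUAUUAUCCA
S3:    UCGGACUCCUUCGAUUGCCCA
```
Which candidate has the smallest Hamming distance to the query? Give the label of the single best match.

S3

S1 differs at 5 positions; S2 differs at 5 positions; S3 differs at 4 positions. The closest is S3.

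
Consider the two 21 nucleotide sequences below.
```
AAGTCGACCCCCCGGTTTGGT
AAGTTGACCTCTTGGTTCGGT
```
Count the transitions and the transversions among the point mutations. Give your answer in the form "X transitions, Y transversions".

Transitions (purine↔purine or pyrimidine↔pyrimidine): 5 C→T, 10 C→T, 12 C→T, 13 C→T, 18 T→C.
Transversions (purine↔pyrimidine): none.

5 transitions, 0 transversions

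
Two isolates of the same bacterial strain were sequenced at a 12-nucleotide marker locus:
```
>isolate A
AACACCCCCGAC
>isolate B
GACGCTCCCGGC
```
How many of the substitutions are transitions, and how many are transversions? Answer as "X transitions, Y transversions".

4 transitions, 0 transversions

Transitions (purine↔purine or pyrimidine↔pyrimidine): 1 A→G, 4 A→G, 6 C→T, 11 A→G.
Transversions (purine↔pyrimidine): none.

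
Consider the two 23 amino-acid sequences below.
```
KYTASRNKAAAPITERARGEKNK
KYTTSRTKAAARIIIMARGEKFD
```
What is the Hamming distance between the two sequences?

8

The sequences differ at positions 4, 7, 12, 14, 15, 16, 22, 23 (1-based) — 8 in total.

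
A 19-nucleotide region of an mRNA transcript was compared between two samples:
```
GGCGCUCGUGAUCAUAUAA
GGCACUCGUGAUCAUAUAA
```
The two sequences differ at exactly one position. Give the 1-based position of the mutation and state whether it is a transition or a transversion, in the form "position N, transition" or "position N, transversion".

The sequences differ only at position 4: G→A (purine→purine), a transition.

position 4, transition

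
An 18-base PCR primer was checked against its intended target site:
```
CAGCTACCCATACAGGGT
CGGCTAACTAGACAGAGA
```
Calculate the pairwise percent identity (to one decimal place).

66.7%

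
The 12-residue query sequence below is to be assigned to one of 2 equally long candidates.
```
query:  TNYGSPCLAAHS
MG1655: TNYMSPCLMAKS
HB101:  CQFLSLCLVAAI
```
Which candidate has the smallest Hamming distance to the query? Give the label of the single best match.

MG1655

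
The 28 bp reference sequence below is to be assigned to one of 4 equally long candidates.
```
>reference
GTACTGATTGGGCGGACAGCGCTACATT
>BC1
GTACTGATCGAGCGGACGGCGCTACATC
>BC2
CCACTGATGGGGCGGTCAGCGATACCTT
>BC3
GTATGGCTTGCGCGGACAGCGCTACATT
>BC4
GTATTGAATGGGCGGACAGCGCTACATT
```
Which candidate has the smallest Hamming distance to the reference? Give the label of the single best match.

Hamming distances to reference — BC1: 4; BC2: 6; BC3: 4; BC4: 2.
Smallest is BC4 with 2 mismatches.

BC4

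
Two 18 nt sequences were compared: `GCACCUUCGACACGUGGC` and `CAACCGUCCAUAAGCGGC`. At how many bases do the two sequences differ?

The sequences differ at bases 1, 2, 6, 9, 11, 13, 15 (1-based) — 7 in total.

7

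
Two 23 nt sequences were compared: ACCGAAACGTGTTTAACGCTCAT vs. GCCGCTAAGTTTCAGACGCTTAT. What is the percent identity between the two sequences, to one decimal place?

60.9%

9 positions differ (1, 5, 6, 8, 11, 13, 14, 15, 21), so 14 of 23 match: 14/23 = 60.87%.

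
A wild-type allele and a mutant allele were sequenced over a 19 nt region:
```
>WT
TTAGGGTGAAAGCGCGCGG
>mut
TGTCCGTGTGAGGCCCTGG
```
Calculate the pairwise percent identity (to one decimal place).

47.4%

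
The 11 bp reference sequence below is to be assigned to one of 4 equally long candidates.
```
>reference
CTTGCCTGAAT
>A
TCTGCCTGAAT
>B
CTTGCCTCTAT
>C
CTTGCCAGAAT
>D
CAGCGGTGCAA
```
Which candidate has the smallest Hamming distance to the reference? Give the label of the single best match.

C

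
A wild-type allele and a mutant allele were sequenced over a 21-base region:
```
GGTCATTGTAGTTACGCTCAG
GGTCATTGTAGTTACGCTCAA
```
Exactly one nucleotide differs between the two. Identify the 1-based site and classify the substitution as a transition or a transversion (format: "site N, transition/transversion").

site 21, transition

The sequences differ only at site 21: G→A (purine→purine), a transition.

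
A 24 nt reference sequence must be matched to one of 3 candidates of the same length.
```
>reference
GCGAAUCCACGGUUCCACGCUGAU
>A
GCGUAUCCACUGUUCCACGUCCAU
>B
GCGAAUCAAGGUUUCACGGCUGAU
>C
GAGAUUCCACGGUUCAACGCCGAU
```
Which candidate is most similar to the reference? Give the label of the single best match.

C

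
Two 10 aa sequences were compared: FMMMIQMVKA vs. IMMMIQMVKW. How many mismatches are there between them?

2

Comparing position by position, 2 residues differ: 1 (F/I), 10 (A/W).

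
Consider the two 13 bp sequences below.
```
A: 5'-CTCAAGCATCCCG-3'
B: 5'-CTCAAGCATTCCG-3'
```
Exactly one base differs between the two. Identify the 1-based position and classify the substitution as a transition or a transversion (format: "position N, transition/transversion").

position 10, transition

Position 10 changes C→T. C is a pyrimidine and T is a pyrimidine, so this is a transition.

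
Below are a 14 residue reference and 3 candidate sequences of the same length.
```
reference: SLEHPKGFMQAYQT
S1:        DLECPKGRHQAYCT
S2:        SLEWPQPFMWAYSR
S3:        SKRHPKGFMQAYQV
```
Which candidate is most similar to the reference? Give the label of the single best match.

S3

Hamming distances to reference — S1: 5; S2: 6; S3: 3.
Smallest is S3 with 3 mismatches.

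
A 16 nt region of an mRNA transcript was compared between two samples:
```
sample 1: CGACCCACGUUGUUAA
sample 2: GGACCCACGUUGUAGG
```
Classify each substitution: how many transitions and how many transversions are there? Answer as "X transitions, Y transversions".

Transitions (purine↔purine or pyrimidine↔pyrimidine): 15 A→G, 16 A→G.
Transversions (purine↔pyrimidine): 1 C→G, 14 U→A.

2 transitions, 2 transversions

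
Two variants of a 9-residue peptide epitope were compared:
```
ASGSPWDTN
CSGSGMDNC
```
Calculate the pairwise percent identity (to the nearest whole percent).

Mismatches at positions 1, 5, 6, 8, 9 (1-based): 5 of 9.
Identical positions: 4/9 = 44.44% → 44%.

44%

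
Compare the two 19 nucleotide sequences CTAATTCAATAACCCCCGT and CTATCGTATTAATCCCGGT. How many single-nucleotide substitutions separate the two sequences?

7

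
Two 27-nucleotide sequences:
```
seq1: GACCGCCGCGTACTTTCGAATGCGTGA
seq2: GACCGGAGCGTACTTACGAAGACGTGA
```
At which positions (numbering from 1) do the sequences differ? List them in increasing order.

6, 7, 16, 21, 22

Differences at position 6 (C→G), position 7 (C→A), position 16 (T→A), position 21 (T→G), position 22 (G→A).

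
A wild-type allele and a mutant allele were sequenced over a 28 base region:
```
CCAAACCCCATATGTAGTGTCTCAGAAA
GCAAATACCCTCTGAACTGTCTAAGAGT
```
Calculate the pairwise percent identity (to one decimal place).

64.3%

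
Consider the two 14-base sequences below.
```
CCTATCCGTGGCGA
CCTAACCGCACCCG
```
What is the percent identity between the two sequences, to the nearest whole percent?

57%

6 positions differ (5, 9, 10, 11, 13, 14), so 8 of 14 match: 8/14 = 57.14%.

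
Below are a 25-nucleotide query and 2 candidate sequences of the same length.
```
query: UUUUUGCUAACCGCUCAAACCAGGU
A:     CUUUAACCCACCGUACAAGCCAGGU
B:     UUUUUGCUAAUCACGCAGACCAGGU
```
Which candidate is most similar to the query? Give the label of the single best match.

B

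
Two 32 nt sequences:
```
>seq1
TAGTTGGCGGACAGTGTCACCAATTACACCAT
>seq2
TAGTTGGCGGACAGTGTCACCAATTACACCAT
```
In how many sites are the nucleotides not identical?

The two sequences are identical at every position.

0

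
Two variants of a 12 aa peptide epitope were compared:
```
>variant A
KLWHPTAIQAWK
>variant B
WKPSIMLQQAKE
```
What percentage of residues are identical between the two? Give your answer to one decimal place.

10 positions differ (1, 2, 3, 4, 5, 6, 7, 8, 11, 12), so 2 of 12 match: 2/12 = 16.67%.

16.7%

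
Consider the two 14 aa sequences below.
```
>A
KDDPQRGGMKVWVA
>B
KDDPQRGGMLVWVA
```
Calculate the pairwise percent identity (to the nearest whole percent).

93%

1 position differs (10), so 13 of 14 match: 13/14 = 92.86%.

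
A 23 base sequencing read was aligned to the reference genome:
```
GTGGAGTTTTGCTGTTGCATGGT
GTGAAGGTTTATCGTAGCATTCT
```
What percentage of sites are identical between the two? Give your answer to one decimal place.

8 positions differ (4, 7, 11, 12, 13, 16, 21, 22), so 15 of 23 match: 15/23 = 65.22%.

65.2%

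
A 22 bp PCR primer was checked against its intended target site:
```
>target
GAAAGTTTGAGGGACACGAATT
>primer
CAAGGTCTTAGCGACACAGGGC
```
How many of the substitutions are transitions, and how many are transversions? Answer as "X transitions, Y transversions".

Mismatches (1-based):
position 1: G→C (purine→pyrimidine, transversion)
position 4: A→G (purine→purine, transition)
position 7: T→C (pyrimidine→pyrimidine, transition)
position 9: G→T (purine→pyrimidine, transversion)
position 12: G→C (purine→pyrimidine, transversion)
position 18: G→A (purine→purine, transition)
position 19: A→G (purine→purine, transition)
position 20: A→G (purine→purine, transition)
position 21: T→G (pyrimidine→purine, transversion)
position 22: T→C (pyrimidine→pyrimidine, transition)

6 transitions, 4 transversions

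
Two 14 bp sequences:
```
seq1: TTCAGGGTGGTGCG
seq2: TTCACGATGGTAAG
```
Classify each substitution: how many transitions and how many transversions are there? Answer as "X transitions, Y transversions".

Transitions (purine↔purine or pyrimidine↔pyrimidine): 7 G→A, 12 G→A.
Transversions (purine↔pyrimidine): 5 G→C, 13 C→A.

2 transitions, 2 transversions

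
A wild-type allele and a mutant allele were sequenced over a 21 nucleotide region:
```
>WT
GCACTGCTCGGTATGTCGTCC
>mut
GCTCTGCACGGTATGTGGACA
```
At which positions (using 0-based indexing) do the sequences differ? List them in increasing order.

Scanning 0-based: 2: A/T; 7: T/A; 16: C/G; 18: T/A; 20: C/A.

2, 7, 16, 18, 20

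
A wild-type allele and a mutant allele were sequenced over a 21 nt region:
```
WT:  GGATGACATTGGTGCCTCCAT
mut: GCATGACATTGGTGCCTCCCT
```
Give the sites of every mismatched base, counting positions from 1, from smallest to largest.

Differences at site 2 (G→C), site 20 (A→C).

2, 20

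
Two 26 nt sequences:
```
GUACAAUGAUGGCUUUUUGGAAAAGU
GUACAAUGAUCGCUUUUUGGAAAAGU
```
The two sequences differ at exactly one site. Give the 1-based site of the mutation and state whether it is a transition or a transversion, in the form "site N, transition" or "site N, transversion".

Site 11 changes G→C. G is a purine and C is a pyrimidine, so this is a transversion.

site 11, transversion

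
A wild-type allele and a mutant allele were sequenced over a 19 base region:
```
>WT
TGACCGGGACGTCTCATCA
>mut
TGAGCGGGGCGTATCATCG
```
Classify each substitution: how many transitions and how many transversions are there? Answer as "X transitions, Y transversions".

Mismatches (1-based):
position 4: C→G (pyrimidine→purine, transversion)
position 9: A→G (purine→purine, transition)
position 13: C→A (pyrimidine→purine, transversion)
position 19: A→G (purine→purine, transition)

2 transitions, 2 transversions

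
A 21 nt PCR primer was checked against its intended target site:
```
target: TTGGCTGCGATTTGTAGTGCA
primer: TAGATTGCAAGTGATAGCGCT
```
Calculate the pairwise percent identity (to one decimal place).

57.1%

Mismatches at positions 2, 4, 5, 9, 11, 13, 14, 18, 21 (1-based): 9 of 21.
Identical positions: 12/21 = 57.14% → 57.1%.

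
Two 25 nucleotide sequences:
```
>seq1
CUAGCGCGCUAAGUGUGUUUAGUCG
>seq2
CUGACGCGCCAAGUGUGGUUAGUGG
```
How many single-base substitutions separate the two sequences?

Mismatches (1-based): position 3: A→G; position 4: G→A; position 10: U→C; position 18: U→G; position 24: C→G.

5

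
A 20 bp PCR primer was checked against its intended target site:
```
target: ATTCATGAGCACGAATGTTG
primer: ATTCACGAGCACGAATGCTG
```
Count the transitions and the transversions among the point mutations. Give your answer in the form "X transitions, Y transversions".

2 transitions, 0 transversions

Transitions (purine↔purine or pyrimidine↔pyrimidine): 6 T→C, 18 T→C.
Transversions (purine↔pyrimidine): none.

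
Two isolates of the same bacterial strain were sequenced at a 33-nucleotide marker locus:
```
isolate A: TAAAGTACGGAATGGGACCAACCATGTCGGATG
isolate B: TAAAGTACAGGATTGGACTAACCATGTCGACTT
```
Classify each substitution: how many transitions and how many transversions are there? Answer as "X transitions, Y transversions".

Transitions (purine↔purine or pyrimidine↔pyrimidine): 9 G→A, 11 A→G, 19 C→T, 30 G→A.
Transversions (purine↔pyrimidine): 14 G→T, 31 A→C, 33 G→T.

4 transitions, 3 transversions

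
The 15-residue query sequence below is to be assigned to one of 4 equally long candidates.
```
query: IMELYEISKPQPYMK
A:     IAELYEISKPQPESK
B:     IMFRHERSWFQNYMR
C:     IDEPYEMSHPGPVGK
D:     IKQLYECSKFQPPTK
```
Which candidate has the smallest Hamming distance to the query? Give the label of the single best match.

A

A differs at 3 residues; B differs at 8 residues; C differs at 7 residues; D differs at 6 residues. The closest is A.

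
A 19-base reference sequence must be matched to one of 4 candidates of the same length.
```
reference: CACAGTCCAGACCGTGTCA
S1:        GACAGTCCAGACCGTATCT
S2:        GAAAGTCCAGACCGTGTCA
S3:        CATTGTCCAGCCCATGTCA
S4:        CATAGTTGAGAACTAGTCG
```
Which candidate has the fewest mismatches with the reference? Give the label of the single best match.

Hamming distances to reference — S1: 3; S2: 2; S3: 4; S4: 7.
Smallest is S2 with 2 mismatches.

S2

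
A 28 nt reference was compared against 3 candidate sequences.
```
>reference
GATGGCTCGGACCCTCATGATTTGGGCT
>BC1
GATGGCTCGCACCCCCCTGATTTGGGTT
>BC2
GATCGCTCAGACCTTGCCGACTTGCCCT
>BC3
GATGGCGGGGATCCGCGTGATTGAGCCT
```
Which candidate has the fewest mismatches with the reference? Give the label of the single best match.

BC1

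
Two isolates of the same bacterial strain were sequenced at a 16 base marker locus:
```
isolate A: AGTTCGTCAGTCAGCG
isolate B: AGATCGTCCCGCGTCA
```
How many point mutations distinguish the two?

The sequences differ at bases 3, 9, 10, 11, 13, 14, 16 (1-based) — 7 in total.

7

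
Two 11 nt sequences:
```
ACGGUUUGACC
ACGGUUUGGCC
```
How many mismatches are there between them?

Mismatches (1-based): base 9: A→G.

1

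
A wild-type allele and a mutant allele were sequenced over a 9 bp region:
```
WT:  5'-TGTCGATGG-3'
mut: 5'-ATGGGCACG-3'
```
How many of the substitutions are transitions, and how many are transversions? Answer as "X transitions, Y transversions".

0 transitions, 7 transversions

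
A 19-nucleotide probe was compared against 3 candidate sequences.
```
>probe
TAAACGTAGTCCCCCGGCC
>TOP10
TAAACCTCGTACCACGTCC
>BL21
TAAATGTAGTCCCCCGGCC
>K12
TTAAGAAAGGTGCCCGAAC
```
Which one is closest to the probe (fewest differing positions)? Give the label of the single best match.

Hamming distances to probe — TOP10: 5; BL21: 1; K12: 9.
Smallest is BL21 with 1 mismatch.

BL21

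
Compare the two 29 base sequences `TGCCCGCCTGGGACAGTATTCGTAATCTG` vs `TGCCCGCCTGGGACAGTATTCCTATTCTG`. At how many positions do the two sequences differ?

Comparing position by position, 2 positions differ: 22 (G/C), 25 (A/T).

2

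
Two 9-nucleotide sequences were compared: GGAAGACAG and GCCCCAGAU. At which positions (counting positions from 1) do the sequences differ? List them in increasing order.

Scanning 1-based: 2: G/C; 3: A/C; 4: A/C; 5: G/C; 7: C/G; 9: G/U.

2, 3, 4, 5, 7, 9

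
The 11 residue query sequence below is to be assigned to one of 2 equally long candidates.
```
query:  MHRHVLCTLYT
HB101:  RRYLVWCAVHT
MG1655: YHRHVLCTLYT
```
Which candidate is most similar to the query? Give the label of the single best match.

MG1655

Hamming distances to query — HB101: 8; MG1655: 1.
Smallest is MG1655 with 1 mismatch.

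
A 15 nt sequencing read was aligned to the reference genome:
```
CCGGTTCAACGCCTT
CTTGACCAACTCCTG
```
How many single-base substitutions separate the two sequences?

Mismatches (1-based): site 2: C→T; site 3: G→T; site 5: T→A; site 6: T→C; site 11: G→T; site 15: T→G.

6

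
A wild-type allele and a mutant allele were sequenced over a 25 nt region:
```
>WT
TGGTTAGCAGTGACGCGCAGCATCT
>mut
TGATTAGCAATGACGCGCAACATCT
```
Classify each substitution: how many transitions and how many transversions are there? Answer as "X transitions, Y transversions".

3 transitions, 0 transversions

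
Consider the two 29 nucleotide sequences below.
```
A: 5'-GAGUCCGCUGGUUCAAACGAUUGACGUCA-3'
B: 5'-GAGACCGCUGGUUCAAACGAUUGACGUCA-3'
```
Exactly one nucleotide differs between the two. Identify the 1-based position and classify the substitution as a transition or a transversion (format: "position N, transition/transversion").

position 4, transversion

Position 4 changes U→A. U is a pyrimidine and A is a purine, so this is a transversion.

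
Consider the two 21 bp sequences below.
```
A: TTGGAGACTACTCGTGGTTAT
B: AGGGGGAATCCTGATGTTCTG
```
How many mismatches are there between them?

11

Comparing position by position, 11 sites differ: 1 (T/A), 2 (T/G), 5 (A/G), 8 (C/A), 10 (A/C), 13 (C/G), 14 (G/A), 17 (G/T), 19 (T/C), 20 (A/T), 21 (T/G).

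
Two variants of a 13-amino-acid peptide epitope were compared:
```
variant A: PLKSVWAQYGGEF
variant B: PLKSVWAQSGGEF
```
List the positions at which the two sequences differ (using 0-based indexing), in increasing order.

Differences at position 8 (Y→S).

8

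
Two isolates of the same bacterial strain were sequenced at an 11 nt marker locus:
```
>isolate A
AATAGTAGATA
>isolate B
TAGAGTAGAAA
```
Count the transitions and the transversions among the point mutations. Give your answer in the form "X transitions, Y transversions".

0 transitions, 3 transversions

Mismatches (1-based):
position 1: A→T (purine→pyrimidine, transversion)
position 3: T→G (pyrimidine→purine, transversion)
position 10: T→A (pyrimidine→purine, transversion)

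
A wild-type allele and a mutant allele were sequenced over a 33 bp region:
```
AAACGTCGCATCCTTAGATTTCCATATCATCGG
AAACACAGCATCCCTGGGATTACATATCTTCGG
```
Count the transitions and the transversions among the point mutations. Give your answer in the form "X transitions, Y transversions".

5 transitions, 4 transversions

Mismatches (1-based):
site 5: G→A (purine→purine, transition)
site 6: T→C (pyrimidine→pyrimidine, transition)
site 7: C→A (pyrimidine→purine, transversion)
site 14: T→C (pyrimidine→pyrimidine, transition)
site 16: A→G (purine→purine, transition)
site 18: A→G (purine→purine, transition)
site 19: T→A (pyrimidine→purine, transversion)
site 22: C→A (pyrimidine→purine, transversion)
site 29: A→T (purine→pyrimidine, transversion)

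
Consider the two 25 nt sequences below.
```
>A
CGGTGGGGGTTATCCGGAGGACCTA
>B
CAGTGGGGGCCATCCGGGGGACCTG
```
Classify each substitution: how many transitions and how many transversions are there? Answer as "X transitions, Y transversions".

Mismatches (1-based):
base 2: G→A (purine→purine, transition)
base 10: T→C (pyrimidine→pyrimidine, transition)
base 11: T→C (pyrimidine→pyrimidine, transition)
base 18: A→G (purine→purine, transition)
base 25: A→G (purine→purine, transition)

5 transitions, 0 transversions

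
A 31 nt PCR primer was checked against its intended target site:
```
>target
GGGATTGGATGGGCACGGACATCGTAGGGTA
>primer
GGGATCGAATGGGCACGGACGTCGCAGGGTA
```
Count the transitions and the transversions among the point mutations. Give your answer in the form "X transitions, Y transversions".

4 transitions, 0 transversions

Transitions (purine↔purine or pyrimidine↔pyrimidine): 6 T→C, 8 G→A, 21 A→G, 25 T→C.
Transversions (purine↔pyrimidine): none.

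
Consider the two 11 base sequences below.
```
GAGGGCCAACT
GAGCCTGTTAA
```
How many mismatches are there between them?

8

Comparing position by position, 8 sites differ: 4 (G/C), 5 (G/C), 6 (C/T), 7 (C/G), 8 (A/T), 9 (A/T), 10 (C/A), 11 (T/A).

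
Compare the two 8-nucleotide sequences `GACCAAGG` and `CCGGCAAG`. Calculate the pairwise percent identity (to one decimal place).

6 positions differ (1, 2, 3, 4, 5, 7), so 2 of 8 match: 2/8 = 25%.

25.0%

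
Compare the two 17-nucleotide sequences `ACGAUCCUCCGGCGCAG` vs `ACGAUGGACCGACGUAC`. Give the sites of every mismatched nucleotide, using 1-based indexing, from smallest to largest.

Differences at site 6 (C→G), site 7 (C→G), site 8 (U→A), site 12 (G→A), site 15 (C→U), site 17 (G→C).

6, 7, 8, 12, 15, 17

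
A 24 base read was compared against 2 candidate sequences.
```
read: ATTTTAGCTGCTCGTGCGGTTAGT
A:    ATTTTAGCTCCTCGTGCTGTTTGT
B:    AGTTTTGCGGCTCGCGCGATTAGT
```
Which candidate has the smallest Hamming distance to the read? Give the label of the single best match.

Hamming distances to read — A: 3; B: 5.
Smallest is A with 3 mismatches.

A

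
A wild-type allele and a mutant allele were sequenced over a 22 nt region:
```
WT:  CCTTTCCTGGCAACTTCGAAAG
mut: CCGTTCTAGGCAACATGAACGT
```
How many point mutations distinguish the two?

Comparing position by position, 9 sites differ: 3 (T/G), 7 (C/T), 8 (T/A), 15 (T/A), 17 (C/G), 18 (G/A), 20 (A/C), 21 (A/G), 22 (G/T).

9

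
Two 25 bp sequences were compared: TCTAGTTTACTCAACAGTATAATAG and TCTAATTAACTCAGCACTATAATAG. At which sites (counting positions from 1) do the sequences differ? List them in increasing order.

5, 8, 14, 17

Scanning 1-based: 5: G/A; 8: T/A; 14: A/G; 17: G/C.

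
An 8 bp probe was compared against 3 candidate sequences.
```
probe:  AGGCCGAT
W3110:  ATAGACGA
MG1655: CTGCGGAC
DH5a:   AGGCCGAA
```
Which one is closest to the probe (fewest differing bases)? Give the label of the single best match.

W3110 differs at 7 bases; MG1655 differs at 4 bases; DH5a differs at 1 base. The closest is DH5a.

DH5a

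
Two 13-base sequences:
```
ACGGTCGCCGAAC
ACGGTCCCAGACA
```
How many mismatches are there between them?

4

The sequences differ at bases 7, 9, 12, 13 (1-based) — 4 in total.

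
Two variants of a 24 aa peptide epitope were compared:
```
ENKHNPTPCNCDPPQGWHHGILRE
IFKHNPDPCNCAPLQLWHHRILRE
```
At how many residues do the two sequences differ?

7

The sequences differ at residues 1, 2, 7, 12, 14, 16, 20 (1-based) — 7 in total.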